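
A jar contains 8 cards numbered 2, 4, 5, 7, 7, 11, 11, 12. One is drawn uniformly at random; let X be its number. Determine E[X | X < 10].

5

P(X < 10) = 5/8.
Σ over the event: 2·1/8 + 4·1/8 + 5·1/8 + 7·1/4 = 25/8.
E[X | X < 10] = (25/8) / (5/8) = 5.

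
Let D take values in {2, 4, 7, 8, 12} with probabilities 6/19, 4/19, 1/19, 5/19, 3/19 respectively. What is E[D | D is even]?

P(D is even) = 18/19.
Σ over the event: 2·6/19 + 4·4/19 + 8·5/19 + 12·3/19 = 104/19.
E[D | D is even] = (104/19) / (18/19) = 52/9.

52/9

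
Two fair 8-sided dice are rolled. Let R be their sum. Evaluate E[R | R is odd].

P(R is odd) = 1/2.
Σ over the event: 3·1/32 + 5·1/16 + 7·3/32 + 9·1/8 + 11·3/32 + 13·1/16 + 15·1/32 = 9/2.
E[R | R is odd] = (9/2) / (1/2) = 9.

9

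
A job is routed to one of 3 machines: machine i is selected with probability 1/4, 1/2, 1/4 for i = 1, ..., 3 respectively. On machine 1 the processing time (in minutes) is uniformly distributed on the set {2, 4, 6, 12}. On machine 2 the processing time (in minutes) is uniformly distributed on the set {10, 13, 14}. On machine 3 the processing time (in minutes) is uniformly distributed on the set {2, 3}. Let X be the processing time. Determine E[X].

199/24

E[X | machine 1] = (2+4+6+12)/4 = 6.
E[X | machine 2] = (10+13+14)/3 = 37/3.
E[X | machine 3] = (2+3)/2 = 5/2.
By the law of total expectation,
E[X] = (1/4)·(6) + (1/2)·(37/3) + (1/4)·(5/2) = 199/24.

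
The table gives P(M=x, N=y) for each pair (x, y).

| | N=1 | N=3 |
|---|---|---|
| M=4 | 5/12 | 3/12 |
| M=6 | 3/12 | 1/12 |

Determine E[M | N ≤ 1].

19/4

P(N ≤ 1) = 2/3.
Summing M·P(M=x,N=y) over the conditioning event gives 19/6.
E[M | N ≤ 1] = (19/6) / (2/3) = 19/4.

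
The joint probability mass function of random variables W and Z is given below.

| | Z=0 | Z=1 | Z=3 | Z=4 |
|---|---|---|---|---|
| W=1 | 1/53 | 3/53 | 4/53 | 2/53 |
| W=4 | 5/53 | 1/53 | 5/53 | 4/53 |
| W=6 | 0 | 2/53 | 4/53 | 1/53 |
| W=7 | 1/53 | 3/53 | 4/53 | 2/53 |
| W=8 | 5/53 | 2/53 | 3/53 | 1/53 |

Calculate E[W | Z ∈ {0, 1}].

124/23

P(Z ∈ {0, 1}) = 23/53.
Summing W·P(W=x,Z=y) over the conditioning event gives 124/53.
E[W | Z ∈ {0, 1}] = (124/53) / (23/53) = 124/23.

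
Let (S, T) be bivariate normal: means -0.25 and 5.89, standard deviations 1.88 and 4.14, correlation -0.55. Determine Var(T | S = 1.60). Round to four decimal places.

11.9549

The conditional variance in a bivariate normal is σ_T²(1 − ρ²), independent of x.
Var(T | S=1.60) = (4.14)²·(1 − (-0.55)²) = 17.1396·0.6975 = 11.9549.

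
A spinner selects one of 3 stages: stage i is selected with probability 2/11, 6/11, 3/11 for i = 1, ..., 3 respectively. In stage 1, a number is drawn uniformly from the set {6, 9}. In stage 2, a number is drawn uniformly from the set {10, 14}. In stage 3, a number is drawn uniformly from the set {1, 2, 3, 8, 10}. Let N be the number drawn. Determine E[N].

E[N | stage 1] = (6+9)/2 = 15/2.
E[N | stage 2] = (10+14)/2 = 12.
E[N | stage 3] = (1+2+3+8+10)/5 = 24/5.
By the law of total expectation,
E[N] = (2/11)·(15/2) + (6/11)·(12) + (3/11)·(24/5) = 507/55.

507/55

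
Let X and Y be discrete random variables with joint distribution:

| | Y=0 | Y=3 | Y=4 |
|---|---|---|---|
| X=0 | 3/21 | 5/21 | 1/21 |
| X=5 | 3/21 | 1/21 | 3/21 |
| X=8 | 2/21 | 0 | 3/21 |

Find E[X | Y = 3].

P(Y = 3) = 2/7.
Σ X·P over the event = 0·(5/21) + 5·(1/21) = 5/21.
E[X | Y = 3] = (5/21) / (2/7) = 5/6.

5/6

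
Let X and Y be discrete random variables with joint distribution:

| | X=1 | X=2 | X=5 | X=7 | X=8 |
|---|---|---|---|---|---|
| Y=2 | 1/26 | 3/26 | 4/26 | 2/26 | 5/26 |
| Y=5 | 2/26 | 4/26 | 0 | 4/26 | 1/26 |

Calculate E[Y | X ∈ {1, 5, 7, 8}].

59/19

P(X ∈ {1, 5, 7, 8}) = 19/26.
Σ Y·P over the event = 2·(1/26) + 5·(2/26) + 2·(4/26) + 2·(2/26) + 5·(4/26) + 2·(5/26) + 5·(1/26) = 59/26.
E[Y | X ∈ {1, 5, 7, 8}] = (59/26) / (19/26) = 59/19.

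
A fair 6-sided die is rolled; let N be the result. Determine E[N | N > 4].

11/2

Given N > 4, N is equally likely to be any of {5, 6}.
E[N | N > 4] = (5 + 6) / 2 = 11/2.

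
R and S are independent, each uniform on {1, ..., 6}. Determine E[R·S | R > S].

35/3

P(R > S) = 5/12.
Summing RS·P(x,y) over outcomes with R > S gives 175/36.
E[R·S | R > S] = (175/36) / (5/12) = 35/3.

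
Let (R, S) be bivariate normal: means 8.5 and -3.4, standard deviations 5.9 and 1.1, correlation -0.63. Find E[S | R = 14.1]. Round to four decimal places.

-4.0578

For a bivariate normal, E[S | R=x] = μ_S + ρ·(σ_S/σ_R)·(x − μ_R).
E[S | R=14.1] = -3.4 + (-0.63)·(1.1/5.9)·(14.1 − (8.5)) = -3.4 + (-0.11746)·(5.6) = -4.0578.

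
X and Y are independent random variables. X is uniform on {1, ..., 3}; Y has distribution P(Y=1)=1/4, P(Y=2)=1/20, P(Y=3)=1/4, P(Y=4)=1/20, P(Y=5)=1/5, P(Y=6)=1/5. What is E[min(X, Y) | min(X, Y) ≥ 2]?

P(min(X, Y) ≥ 2) = 1/2.
Summing min(X,Y)·P(x,y) over outcomes with min(X, Y) ≥ 2 gives 37/30.
E[min(X, Y) | min(X, Y) ≥ 2] = (37/30) / (1/2) = 37/15.

37/15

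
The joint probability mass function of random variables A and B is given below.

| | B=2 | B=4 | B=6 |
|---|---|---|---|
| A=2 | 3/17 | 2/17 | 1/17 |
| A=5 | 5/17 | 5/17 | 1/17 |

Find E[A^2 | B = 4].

P(B = 4) = 7/17.
Σ A^2·P over the event = 4·(2/17) + 25·(5/17) = 133/17.
E[A^2 | B = 4] = (133/17) / (7/17) = 19.

19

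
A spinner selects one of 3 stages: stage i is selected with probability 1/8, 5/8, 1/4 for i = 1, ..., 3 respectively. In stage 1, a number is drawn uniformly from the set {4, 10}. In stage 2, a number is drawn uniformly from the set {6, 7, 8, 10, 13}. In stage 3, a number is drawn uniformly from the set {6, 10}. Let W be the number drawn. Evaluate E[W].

E[W | stage 1] = (4+10)/2 = 7.
E[W | stage 2] = (6+7+8+10+13)/5 = 44/5.
E[W | stage 3] = (6+10)/2 = 8.
By the law of total expectation,
E[W] = (1/8)·(7) + (5/8)·(44/5) + (1/4)·(8) = 67/8.

67/8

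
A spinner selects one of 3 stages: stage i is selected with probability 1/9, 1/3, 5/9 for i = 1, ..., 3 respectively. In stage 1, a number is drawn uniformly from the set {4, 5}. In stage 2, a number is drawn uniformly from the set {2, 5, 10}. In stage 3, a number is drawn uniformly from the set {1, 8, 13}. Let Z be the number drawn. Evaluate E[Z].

E[Z | stage 1] = (4+5)/2 = 9/2.
E[Z | stage 2] = (2+5+10)/3 = 17/3.
E[Z | stage 3] = (1+8+13)/3 = 22/3.
By the law of total expectation,
E[Z] = (1/9)·(9/2) + (1/3)·(17/3) + (5/9)·(22/3) = 349/54.

349/54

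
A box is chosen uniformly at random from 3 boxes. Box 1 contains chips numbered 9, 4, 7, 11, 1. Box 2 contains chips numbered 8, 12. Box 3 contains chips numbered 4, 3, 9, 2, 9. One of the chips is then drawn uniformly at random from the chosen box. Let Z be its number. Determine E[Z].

E[Z | box 1] = (9+4+7+11+1)/5 = 32/5.
E[Z | box 2] = (8+12)/2 = 10.
E[Z | box 3] = (4+3+9+2+9)/5 = 27/5.
E[Z] = (1/3)·(32/5) + (1/3)·(10) + (1/3)·(27/5) = 109/15.

109/15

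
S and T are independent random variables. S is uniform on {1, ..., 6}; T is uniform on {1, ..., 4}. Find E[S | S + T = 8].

5

Outcomes with S + T = 8: (4,4), (5,3), (6,2), each with probability 1/24.
E[S | S + T = 8] = (4 + 5 + 6) / 3 = 5.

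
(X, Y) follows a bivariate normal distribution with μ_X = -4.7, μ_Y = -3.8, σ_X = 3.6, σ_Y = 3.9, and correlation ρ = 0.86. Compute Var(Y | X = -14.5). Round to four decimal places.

Var(Y | X=x) = (1 − ρ²)·σ_Y².
Var(Y | X=-14.5) = (3.9)²·(1 − (0.86)²) = 15.21·0.2604 = 3.9607.

3.9607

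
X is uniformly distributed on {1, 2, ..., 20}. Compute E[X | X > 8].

29/2

Given X > 8, X is equally likely to be any of {9, 10, 11, 12, 13, 14, 15, 16, 17, 18, 19, 20}.
E[X | X > 8] = (9 + 10 + 11 + 12 + 13 + 14 + 15 + 16 + 17 + 18 + 19 + 20) / 12 = 29/2.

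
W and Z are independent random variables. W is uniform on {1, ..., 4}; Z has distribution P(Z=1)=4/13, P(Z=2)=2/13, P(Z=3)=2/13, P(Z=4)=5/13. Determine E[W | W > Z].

29/9

P(W > Z) = 9/26.
Summing W·P(x,y) over outcomes with W > Z gives 29/26.
E[W | W > Z] = (29/26) / (9/26) = 29/9.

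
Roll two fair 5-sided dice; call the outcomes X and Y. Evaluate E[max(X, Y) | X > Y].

4

Outcomes with X > Y: (2,1), (3,1), (3,2), (4,1), (4,2), (4,3), (5,1), (5,2), (5,3), (5,4), each with probability 1/25.
E[max(X, Y) | X > Y] = (2 + 3 + 3 + 4 + 4 + 4 + 5 + 5 + 5 + 5) / 10 = 4.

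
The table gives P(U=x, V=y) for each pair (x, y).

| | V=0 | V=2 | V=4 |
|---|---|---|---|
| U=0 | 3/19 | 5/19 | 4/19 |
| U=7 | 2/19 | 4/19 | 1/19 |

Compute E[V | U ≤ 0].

P(U ≤ 0) = 12/19.
Σ V·P over the event = 0·(3/19) + 2·(5/19) + 4·(4/19) = 26/19.
E[V | U ≤ 0] = (26/19) / (12/19) = 13/6.

13/6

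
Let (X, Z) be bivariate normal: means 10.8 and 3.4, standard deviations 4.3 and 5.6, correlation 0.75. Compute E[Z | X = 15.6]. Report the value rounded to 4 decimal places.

E[Z | X=x] = μ_Z + ρ(σ_Z/σ_X)(x − μ_X) for jointly normal variables.
E[Z | X=15.6] = 3.4 + (0.75)·(5.6/4.3)·(15.6 − (10.8)) = 3.4 + (0.97674)·(4.8) = 8.0884.

8.0884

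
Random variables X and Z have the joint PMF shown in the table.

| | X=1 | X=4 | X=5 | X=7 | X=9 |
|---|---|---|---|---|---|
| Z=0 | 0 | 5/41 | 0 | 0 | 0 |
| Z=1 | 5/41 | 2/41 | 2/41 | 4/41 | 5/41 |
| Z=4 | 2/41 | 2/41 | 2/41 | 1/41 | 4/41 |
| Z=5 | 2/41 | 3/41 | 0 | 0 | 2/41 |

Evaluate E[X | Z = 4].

P(Z = 4) = 11/41.
Σ X·P over the event = 1·(2/41) + 4·(2/41) + 5·(2/41) + 7·(1/41) + 9·(4/41) = 63/41.
E[X | Z = 4] = (63/41) / (11/41) = 63/11.

63/11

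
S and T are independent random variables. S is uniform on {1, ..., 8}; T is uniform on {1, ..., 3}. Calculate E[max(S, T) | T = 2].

P(T = 2) = 1/3.
Summing max(S,T)·P(x,y) over outcomes with T = 2 gives 37/24.
E[max(S, T) | T = 2] = (37/24) / (1/3) = 37/8.

37/8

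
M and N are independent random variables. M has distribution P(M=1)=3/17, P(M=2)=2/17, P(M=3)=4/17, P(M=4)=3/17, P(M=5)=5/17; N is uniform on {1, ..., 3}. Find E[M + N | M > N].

201/34

P(M > N) = 2/3.
Summing (M+N)·P(x,y) over outcomes with M > N gives 67/17.
E[M + N | M > N] = (67/17) / (2/3) = 201/34.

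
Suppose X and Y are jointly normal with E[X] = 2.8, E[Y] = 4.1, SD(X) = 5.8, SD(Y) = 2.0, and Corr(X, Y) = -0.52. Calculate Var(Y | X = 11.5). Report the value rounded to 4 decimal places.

2.9184

The conditional variance in a bivariate normal is σ_Y²(1 − ρ²), independent of x.
Var(Y | X=11.5) = (2.0)²·(1 − (-0.52)²) = 4·0.7296 = 2.9184.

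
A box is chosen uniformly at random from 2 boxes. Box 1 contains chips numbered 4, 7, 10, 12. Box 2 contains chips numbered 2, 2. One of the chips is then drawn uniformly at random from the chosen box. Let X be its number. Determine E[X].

E[X | box 1] = (4+7+10+12)/4 = 33/4.
E[X | box 2] = (2+2)/2 = 2.
E[X] = (1/2)·(33/4) + (1/2)·(2) = 41/8.

41/8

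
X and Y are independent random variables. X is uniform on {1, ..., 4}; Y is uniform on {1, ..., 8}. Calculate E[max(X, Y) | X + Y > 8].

7

Outcomes with X + Y > 8: (1,8), (2,7), (2,8), (3,6), (3,7), (3,8), (4,5), (4,6), (4,7), (4,8), each with probability 1/32.
E[max(X, Y) | X + Y > 8] = (8 + 7 + 8 + 6 + 7 + 8 + 5 + 6 + 7 + 8) / 10 = 7.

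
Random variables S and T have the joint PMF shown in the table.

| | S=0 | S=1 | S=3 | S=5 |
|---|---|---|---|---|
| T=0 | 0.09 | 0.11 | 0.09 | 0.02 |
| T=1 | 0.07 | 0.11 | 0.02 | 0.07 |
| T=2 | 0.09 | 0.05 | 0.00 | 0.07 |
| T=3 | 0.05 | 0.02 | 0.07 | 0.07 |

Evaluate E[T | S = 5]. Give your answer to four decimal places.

P(S = 5) = 0.23.
Σ T·P over the event = 0·(0.02) + 1·(0.07) + 2·(0.07) + 3·(0.07) = 0.42.
E[T | S = 5] = (0.42) / (0.23) = 1.8261.

1.8261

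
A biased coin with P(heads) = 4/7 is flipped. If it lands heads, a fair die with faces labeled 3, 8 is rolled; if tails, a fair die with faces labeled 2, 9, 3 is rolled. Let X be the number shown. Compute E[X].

36/7

E[X | heads] = (3+8)/2 = 11/2.
E[X | tails] = (2+9+3)/3 = 14/3.
E[X] = (4/7)·(11/2) + (3/7)·(14/3) = 36/7.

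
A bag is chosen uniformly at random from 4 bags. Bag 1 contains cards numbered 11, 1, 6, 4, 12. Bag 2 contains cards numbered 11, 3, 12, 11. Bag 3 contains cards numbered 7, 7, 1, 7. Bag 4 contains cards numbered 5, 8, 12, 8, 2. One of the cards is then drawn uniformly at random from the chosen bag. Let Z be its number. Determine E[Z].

571/80

E[Z | bag 1] = (11+1+6+4+12)/5 = 34/5.
E[Z | bag 2] = (11+3+12+11)/4 = 37/4.
E[Z | bag 3] = (7+7+1+7)/4 = 11/2.
E[Z | bag 4] = (5+8+12+8+2)/5 = 7.
By the law of total expectation,
E[Z] = (1/4)·(34/5) + (1/4)·(37/4) + (1/4)·(11/2) + (1/4)·(7) = 571/80.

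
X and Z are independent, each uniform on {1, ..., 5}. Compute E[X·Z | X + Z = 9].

Outcomes with X + Z = 9: (4,5), (5,4), each with probability 1/25.
E[X·Z | X + Z = 9] = (20 + 20) / 2 = 20.

20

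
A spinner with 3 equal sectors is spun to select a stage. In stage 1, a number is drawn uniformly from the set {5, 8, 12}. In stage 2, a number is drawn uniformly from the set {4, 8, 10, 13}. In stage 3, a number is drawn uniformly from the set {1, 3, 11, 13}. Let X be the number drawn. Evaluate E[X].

289/36

E[X | stage 1] = (5+8+12)/3 = 25/3.
E[X | stage 2] = (4+8+10+13)/4 = 35/4.
E[X | stage 3] = (1+3+11+13)/4 = 7.
E[X] = (1/3)·(25/3) + (1/3)·(35/4) + (1/3)·(7) = 289/36.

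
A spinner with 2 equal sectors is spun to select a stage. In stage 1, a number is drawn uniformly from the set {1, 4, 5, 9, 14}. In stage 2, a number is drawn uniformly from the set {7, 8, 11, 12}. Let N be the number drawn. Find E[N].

E[N | stage 1] = (1+4+5+9+14)/5 = 33/5.
E[N | stage 2] = (7+8+11+12)/4 = 19/2.
E[N] = (1/2)·(33/5) + (1/2)·(19/2) = 161/20.

161/20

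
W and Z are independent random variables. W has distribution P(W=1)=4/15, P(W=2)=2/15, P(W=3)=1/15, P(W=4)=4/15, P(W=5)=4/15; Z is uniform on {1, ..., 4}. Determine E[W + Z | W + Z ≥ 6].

P(W + Z ≥ 6) = 8/15.
Summing (W+Z)·P(x,y) over outcomes with W + Z ≥ 6 gives 229/60.
E[W + Z | W + Z ≥ 6] = (229/60) / (8/15) = 229/32.

229/32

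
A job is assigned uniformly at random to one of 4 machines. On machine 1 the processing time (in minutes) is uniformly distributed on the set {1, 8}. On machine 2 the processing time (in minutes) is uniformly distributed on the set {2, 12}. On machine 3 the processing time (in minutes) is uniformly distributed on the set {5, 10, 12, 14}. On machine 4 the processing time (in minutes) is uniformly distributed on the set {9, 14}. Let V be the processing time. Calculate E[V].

133/16

E[V | machine 1] = (1+8)/2 = 9/2.
E[V | machine 2] = (2+12)/2 = 7.
E[V | machine 3] = (5+10+12+14)/4 = 41/4.
E[V | machine 4] = (9+14)/2 = 23/2.
By the law of total expectation,
E[V] = (1/4)·(9/2) + (1/4)·(7) + (1/4)·(41/4) + (1/4)·(23/2) = 133/16.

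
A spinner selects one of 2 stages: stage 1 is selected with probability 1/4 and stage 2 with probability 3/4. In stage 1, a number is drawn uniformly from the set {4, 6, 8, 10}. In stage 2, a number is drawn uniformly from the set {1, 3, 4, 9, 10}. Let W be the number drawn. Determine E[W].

29/5

E[W | stage 1] = (4+6+8+10)/4 = 7.
E[W | stage 2] = (1+3+4+9+10)/5 = 27/5.
By the law of total expectation,
E[W] = (1/4)·(7) + (3/4)·(27/5) = 29/5.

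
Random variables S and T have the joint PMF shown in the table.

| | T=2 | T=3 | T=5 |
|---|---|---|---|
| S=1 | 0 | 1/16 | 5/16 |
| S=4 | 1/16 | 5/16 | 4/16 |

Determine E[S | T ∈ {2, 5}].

5/2

P(T ∈ {2, 5}) = 5/8.
Σ S·P over the event = 1·(5/16) + 4·(1/16) + 4·(4/16) = 25/16.
E[S | T ∈ {2, 5}] = (25/16) / (5/8) = 5/2.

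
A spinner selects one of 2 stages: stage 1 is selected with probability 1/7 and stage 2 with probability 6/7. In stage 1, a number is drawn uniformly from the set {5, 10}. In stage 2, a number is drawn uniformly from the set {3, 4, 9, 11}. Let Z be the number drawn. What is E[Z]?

48/7

E[Z | stage 1] = (5+10)/2 = 15/2.
E[Z | stage 2] = (3+4+9+11)/4 = 27/4.
E[Z] = (1/7)·(15/2) + (6/7)·(27/4) = 48/7.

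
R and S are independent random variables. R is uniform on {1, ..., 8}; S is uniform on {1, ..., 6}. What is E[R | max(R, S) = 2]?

5/3

P(max(R, S) = 2) = 1/16.
Summing R·P(x,y) over outcomes with max(R, S) = 2 gives 5/48.
E[R | max(R, S) = 2] = (5/48) / (1/16) = 5/3.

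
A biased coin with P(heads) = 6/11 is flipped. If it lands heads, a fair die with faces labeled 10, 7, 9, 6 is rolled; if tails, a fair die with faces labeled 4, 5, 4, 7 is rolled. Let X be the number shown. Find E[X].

E[X | heads] = (10+7+9+6)/4 = 8.
E[X | tails] = (4+5+4+7)/4 = 5.
By the law of total expectation,
E[X] = (6/11)·(8) + (5/11)·(5) = 73/11.

73/11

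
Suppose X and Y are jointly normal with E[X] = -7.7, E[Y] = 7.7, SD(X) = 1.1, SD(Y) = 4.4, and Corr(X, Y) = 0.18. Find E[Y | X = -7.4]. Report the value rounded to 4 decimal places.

For a bivariate normal, E[Y | X=x] = μ_Y + ρ·(σ_Y/σ_X)·(x − μ_X).
E[Y | X=-7.4] = 7.7 + (0.18)·(4.4/1.1)·(-7.4 − (-7.7)) = 7.7 + (0.72)·(0.3) = 7.9160.

7.9160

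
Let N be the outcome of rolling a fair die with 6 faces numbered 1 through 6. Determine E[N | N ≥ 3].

9/2

Given N ≥ 3, N is equally likely to be any of {3, 4, 5, 6}.
E[N | N ≥ 3] = (3 + 4 + 5 + 6) / 4 = 9/2.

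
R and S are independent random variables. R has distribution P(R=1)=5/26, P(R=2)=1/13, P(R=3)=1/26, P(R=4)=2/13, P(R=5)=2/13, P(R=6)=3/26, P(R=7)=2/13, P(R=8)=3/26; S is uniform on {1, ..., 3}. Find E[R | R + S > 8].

73/10

P(R + S > 8) = 10/39.
Summing R·P(x,y) over outcomes with R + S > 8 gives 73/39.
E[R | R + S > 8] = (73/39) / (10/39) = 73/10.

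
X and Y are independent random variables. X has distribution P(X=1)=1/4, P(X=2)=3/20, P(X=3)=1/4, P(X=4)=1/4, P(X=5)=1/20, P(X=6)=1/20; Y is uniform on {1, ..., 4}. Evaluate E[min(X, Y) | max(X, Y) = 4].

P(max(X, Y) = 4) = 33/80.
Summing min(X,Y)·P(x,y) over outcomes with max(X, Y) = 4 gives 19/20.
E[min(X, Y) | max(X, Y) = 4] = (19/20) / (33/80) = 76/33.

76/33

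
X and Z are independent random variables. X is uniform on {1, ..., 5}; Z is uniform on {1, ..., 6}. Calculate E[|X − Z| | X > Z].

2

Outcomes with X > Z: (2,1), (3,1), (3,2), (4,1), (4,2), (4,3), (5,1), (5,2), (5,3), (5,4), each with probability 1/30.
E[|X − Z| | X > Z] = (1 + 2 + 1 + 3 + 2 + 1 + 4 + 3 + 2 + 1) / 10 = 2.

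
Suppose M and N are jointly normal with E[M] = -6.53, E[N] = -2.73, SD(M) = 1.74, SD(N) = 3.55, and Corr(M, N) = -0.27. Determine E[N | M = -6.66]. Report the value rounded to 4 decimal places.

For a bivariate normal, E[N | M=x] = μ_N + ρ·(σ_N/σ_M)·(x − μ_M).
E[N | M=-6.66] = -2.73 + (-0.27)·(3.55/1.74)·(-6.66 − (-6.53)) = -2.73 + (-0.55086)·(-0.13) = -2.6584.

-2.6584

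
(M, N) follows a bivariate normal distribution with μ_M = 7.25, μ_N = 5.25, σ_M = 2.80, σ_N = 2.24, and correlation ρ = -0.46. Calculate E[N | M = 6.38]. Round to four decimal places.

E[N | M=x] = μ_N + ρ(σ_N/σ_M)(x − μ_M) for jointly normal variables.
E[N | M=6.38] = 5.25 + (-0.46)·(2.24/2.80)·(6.38 − (7.25)) = 5.25 + (-0.368)·(-0.87) = 5.5702.

5.5702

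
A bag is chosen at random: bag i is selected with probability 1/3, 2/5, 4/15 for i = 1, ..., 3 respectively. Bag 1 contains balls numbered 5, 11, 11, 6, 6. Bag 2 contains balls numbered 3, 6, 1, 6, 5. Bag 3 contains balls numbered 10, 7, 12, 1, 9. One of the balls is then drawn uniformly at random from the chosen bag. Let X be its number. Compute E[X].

E[X | bag 1] = (5+11+11+6+6)/5 = 39/5.
E[X | bag 2] = (3+6+1+6+5)/5 = 21/5.
E[X | bag 3] = (10+7+12+1+9)/5 = 39/5.
E[X] = (1/3)·(39/5) + (2/5)·(21/5) + (4/15)·(39/5) = 159/25.

159/25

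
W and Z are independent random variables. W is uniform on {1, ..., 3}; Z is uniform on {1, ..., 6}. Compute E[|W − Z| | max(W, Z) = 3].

Outcomes with max(W, Z) = 3: (1,3), (2,3), (3,1), (3,2), (3,3), each with probability 1/18.
E[|W − Z| | max(W, Z) = 3] = (2 + 1 + 2 + 1 + 0) / 5 = 6/5.

6/5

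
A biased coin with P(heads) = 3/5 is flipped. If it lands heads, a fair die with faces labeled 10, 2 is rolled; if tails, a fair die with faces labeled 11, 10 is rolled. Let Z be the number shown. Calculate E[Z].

E[Z | heads] = (10+2)/2 = 6.
E[Z | tails] = (11+10)/2 = 21/2.
By the law of total expectation,
E[Z] = (3/5)·(6) + (2/5)·(21/2) = 39/5.

39/5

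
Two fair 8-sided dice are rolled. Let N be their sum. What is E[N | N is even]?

P(N is even) = 1/2.
Σ over the event: 2·1/64 + 4·3/64 + 6·5/64 + 8·7/64 + 10·7/64 + 12·5/64 + 14·3/64 + 16·1/64 = 9/2.
E[N | N is even] = (9/2) / (1/2) = 9.

9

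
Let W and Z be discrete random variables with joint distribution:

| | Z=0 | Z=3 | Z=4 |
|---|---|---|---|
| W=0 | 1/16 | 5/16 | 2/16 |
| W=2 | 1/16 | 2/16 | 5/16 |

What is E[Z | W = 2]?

13/4

P(W = 2) = 1/2.
Σ Z·P over the event = 0·(1/16) + 3·(2/16) + 4·(5/16) = 13/8.
E[Z | W = 2] = (13/8) / (1/2) = 13/4.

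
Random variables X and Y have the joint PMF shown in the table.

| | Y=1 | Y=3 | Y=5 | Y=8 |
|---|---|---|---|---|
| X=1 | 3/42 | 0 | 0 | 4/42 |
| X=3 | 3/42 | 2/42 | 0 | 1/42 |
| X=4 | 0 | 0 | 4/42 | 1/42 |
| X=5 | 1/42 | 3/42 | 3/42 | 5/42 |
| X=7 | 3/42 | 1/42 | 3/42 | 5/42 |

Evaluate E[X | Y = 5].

P(Y = 5) = 5/21.
Σ X·P over the event = 4·(4/42) + 5·(3/42) + 7·(3/42) = 26/21.
E[X | Y = 5] = (26/21) / (5/21) = 26/5.

26/5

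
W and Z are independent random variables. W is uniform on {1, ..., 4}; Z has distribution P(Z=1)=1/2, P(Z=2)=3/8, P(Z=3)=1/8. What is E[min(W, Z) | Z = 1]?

P(Z = 1) = 1/2.
Summing min(W,Z)·P(x,y) over outcomes with Z = 1 gives 1/2.
E[min(W, Z) | Z = 1] = (1/2) / (1/2) = 1.

1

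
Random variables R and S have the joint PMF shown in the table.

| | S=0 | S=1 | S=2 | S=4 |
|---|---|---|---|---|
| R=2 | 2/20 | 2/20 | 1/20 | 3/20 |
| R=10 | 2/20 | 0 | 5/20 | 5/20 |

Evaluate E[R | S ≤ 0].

P(S ≤ 0) = 1/5.
Σ R·P over the event = 2·(2/20) + 10·(2/20) = 6/5.
E[R | S ≤ 0] = (6/5) / (1/5) = 6.

6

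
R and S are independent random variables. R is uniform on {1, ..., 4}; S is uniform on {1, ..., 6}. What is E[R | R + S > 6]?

Outcomes with R + S > 6: (1,6), (2,5), (2,6), (3,4), (3,5), (3,6), (4,3), (4,4), (4,5), (4,6), each with probability 1/24.
E[R | R + S > 6] = (1 + 2 + 2 + 3 + 3 + 3 + 4 + 4 + 4 + 4) / 10 = 3.

3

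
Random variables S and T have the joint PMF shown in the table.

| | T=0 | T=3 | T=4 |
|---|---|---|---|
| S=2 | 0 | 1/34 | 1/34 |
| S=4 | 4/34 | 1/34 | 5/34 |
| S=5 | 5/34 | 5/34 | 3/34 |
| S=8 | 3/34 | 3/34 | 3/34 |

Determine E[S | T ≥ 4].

61/12

P(T ≥ 4) = 6/17.
Σ S·P over the event = 2·(1/34) + 4·(5/34) + 5·(3/34) + 8·(3/34) = 61/34.
E[S | T ≥ 4] = (61/34) / (6/17) = 61/12.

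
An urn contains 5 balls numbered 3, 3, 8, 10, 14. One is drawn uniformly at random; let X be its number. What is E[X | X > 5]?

P(X > 5) = 3/5.
Σ over the event: 8·1/5 + 10·1/5 + 14·1/5 = 32/5.
E[X | X > 5] = (32/5) / (3/5) = 32/3.

32/3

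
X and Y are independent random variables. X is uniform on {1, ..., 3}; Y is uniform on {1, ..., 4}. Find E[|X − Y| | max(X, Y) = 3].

6/5

P(max(X, Y) = 3) = 5/12.
Summing |X−Y|·P(x,y) over outcomes with max(X, Y) = 3 gives 1/2.
E[|X − Y| | max(X, Y) = 3] = (1/2) / (5/12) = 6/5.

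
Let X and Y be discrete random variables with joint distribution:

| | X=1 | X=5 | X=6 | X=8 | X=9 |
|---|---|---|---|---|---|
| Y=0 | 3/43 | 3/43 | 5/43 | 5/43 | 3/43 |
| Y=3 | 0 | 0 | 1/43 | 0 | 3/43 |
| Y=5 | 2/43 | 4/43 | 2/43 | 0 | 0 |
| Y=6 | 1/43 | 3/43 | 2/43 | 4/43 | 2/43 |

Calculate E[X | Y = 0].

P(Y = 0) = 19/43.
Σ X·P over the event = 1·(3/43) + 5·(3/43) + 6·(5/43) + 8·(5/43) + 9·(3/43) = 115/43.
E[X | Y = 0] = (115/43) / (19/43) = 115/19.

115/19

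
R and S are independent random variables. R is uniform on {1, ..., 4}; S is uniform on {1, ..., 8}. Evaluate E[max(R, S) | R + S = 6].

4

Outcomes with R + S = 6: (1,5), (2,4), (3,3), (4,2), each with probability 1/32.
E[max(R, S) | R + S = 6] = (5 + 4 + 3 + 4) / 4 = 4.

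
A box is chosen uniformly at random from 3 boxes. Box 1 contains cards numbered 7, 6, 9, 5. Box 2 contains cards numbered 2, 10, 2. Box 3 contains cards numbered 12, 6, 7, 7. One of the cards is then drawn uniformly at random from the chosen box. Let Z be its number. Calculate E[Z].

233/36

E[Z | box 1] = (7+6+9+5)/4 = 27/4.
E[Z | box 2] = (2+10+2)/3 = 14/3.
E[Z | box 3] = (12+6+7+7)/4 = 8.
By the law of total expectation,
E[Z] = (1/3)·(27/4) + (1/3)·(14/3) + (1/3)·(8) = 233/36.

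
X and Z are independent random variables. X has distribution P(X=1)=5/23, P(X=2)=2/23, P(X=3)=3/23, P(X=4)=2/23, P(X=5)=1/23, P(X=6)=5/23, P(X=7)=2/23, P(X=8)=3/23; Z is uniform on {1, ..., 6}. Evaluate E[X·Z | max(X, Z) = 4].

P(max(X, Z) = 4) = 3/23.
Summing XZ·P(x,y) over outcomes with max(X, Z) = 4 gives 76/69.
E[X·Z | max(X, Z) = 4] = (76/69) / (3/23) = 76/9.

76/9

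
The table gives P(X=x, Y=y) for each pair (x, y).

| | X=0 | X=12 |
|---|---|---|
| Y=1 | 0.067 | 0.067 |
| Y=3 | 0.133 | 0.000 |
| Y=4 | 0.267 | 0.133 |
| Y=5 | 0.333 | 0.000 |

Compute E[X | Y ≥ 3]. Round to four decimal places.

P(Y ≥ 3) = 0.866.
Σ X·P over the event = 0·(0.133) + 0·(0.267) + 0·(0.333) + 12·(0.133) = 1.596.
E[X | Y ≥ 3] = (1.596) / (0.866) = 1.8430.

1.8430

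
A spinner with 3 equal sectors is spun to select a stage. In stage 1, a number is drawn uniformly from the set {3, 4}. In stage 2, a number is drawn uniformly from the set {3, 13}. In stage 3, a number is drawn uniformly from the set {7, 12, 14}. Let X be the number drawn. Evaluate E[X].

15/2

E[X | stage 1] = (3+4)/2 = 7/2.
E[X | stage 2] = (3+13)/2 = 8.
E[X | stage 3] = (7+12+14)/3 = 11.
By the law of total expectation,
E[X] = (1/3)·(7/2) + (1/3)·(8) + (1/3)·(11) = 15/2.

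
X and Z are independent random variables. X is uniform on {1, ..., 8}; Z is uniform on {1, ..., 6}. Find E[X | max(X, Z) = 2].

5/3

Outcomes with max(X, Z) = 2: (1,2), (2,1), (2,2), each with probability 1/48.
E[X | max(X, Z) = 2] = (1 + 2 + 2) / 3 = 5/3.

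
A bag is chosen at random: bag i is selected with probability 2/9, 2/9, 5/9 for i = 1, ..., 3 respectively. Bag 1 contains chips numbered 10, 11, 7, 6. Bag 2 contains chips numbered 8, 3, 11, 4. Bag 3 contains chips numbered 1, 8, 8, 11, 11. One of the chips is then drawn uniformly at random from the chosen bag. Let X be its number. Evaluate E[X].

E[X | bag 1] = (10+11+7+6)/4 = 17/2.
E[X | bag 2] = (8+3+11+4)/4 = 13/2.
E[X | bag 3] = (1+8+8+11+11)/5 = 39/5.
E[X] = (2/9)·(17/2) + (2/9)·(13/2) + (5/9)·(39/5) = 23/3.

23/3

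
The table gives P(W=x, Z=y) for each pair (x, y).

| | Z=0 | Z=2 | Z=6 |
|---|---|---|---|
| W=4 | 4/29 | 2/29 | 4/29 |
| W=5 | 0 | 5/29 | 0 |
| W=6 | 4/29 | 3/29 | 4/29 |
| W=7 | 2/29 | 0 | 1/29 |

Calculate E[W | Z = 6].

47/9

P(Z = 6) = 9/29.
Σ W·P over the event = 4·(4/29) + 6·(4/29) + 7·(1/29) = 47/29.
E[W | Z = 6] = (47/29) / (9/29) = 47/9.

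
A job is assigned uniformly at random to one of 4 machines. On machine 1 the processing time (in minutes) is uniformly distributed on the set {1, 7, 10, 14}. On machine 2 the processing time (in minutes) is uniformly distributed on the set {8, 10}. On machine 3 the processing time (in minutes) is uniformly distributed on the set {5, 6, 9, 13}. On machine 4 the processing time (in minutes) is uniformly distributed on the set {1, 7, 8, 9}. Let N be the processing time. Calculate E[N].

63/8

E[N | machine 1] = (1+7+10+14)/4 = 8.
E[N | machine 2] = (8+10)/2 = 9.
E[N | machine 3] = (5+6+9+13)/4 = 33/4.
E[N | machine 4] = (1+7+8+9)/4 = 25/4.
E[N] = (1/4)·(8) + (1/4)·(9) + (1/4)·(33/4) + (1/4)·(25/4) = 63/8.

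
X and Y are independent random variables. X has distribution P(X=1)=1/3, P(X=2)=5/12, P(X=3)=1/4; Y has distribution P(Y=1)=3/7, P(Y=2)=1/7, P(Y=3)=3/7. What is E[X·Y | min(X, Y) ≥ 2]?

209/32

P(min(X, Y) ≥ 2) = 8/21.
Summing XY·P(x,y) over outcomes with min(X, Y) ≥ 2 gives 209/84.
E[X·Y | min(X, Y) ≥ 2] = (209/84) / (8/21) = 209/32.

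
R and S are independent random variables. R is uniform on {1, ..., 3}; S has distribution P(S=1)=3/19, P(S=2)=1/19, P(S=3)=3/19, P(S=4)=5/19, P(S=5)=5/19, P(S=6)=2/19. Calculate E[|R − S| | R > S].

P(R > S) = 7/57.
Summing |R−S|·P(x,y) over outcomes with R > S gives 10/57.
E[|R − S| | R > S] = (10/57) / (7/57) = 10/7.

10/7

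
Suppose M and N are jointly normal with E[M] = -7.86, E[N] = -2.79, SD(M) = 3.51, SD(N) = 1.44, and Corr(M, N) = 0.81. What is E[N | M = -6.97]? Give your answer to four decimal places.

E[N | M=x] = μ_N + ρ(σ_N/σ_M)(x − μ_M) for jointly normal variables.
E[N | M=-6.97] = -2.79 + (0.81)·(1.44/3.51)·(-6.97 − (-7.86)) = -2.79 + (0.33231)·(0.89) = -2.4942.

-2.4942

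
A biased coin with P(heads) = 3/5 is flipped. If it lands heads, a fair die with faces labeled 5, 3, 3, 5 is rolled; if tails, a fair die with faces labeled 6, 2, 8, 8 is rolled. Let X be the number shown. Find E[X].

24/5

E[X | heads] = (5+3+3+5)/4 = 4.
E[X | tails] = (6+2+8+8)/4 = 6.
E[X] = (3/5)·(4) + (2/5)·(6) = 24/5.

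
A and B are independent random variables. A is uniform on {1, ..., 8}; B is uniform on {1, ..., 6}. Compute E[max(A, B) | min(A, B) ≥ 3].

71/12

P(min(A, B) ≥ 3) = 1/2.
Summing max(A,B)·P(x,y) over outcomes with min(A, B) ≥ 3 gives 71/24.
E[max(A, B) | min(A, B) ≥ 3] = (71/24) / (1/2) = 71/12.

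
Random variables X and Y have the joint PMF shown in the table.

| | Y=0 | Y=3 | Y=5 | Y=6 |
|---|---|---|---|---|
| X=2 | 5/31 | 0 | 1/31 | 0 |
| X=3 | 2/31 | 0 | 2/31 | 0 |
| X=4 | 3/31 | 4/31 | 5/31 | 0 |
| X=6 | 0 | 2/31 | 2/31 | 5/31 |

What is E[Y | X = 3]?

P(X = 3) = 4/31.
Σ Y·P over the event = 0·(2/31) + 5·(2/31) = 10/31.
E[Y | X = 3] = (10/31) / (4/31) = 5/2.

5/2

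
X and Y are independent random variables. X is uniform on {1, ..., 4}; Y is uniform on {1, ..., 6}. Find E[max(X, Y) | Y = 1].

5/2

Outcomes with Y = 1: (1,1), (2,1), (3,1), (4,1), each with probability 1/24.
E[max(X, Y) | Y = 1] = (1 + 2 + 3 + 4) / 4 = 5/2.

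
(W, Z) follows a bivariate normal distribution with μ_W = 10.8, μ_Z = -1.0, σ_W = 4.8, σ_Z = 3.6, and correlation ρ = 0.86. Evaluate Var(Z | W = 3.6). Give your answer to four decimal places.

The conditional variance in a bivariate normal is σ_Z²(1 − ρ²), independent of x.
Var(Z | W=3.6) = (3.6)²·(1 − (0.86)²) = 12.96·0.2604 = 3.3748.

3.3748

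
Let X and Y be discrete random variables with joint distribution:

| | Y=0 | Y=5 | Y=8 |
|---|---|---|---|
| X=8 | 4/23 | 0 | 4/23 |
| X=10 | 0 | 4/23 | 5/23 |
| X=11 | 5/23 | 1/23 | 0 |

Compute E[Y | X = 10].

20/3

P(X = 10) = 9/23.
Σ Y·P over the event = 5·(4/23) + 8·(5/23) = 60/23.
E[Y | X = 10] = (60/23) / (9/23) = 20/3.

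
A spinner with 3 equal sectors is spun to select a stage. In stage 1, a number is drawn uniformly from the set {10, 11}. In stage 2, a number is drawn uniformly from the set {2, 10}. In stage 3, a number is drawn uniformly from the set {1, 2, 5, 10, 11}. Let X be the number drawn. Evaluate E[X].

223/30

E[X | stage 1] = (10+11)/2 = 21/2.
E[X | stage 2] = (2+10)/2 = 6.
E[X | stage 3] = (1+2+5+10+11)/5 = 29/5.
E[X] = (1/3)·(21/2) + (1/3)·(6) + (1/3)·(29/5) = 223/30.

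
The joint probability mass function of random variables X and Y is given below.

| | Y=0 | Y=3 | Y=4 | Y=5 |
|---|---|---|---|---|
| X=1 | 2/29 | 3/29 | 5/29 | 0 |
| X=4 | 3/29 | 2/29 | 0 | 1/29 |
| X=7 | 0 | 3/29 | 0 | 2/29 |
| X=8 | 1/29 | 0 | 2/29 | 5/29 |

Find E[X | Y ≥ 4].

P(Y ≥ 4) = 15/29.
Summing X·P(X=x,Y=y) over the conditioning event gives 79/29.
E[X | Y ≥ 4] = (79/29) / (15/29) = 79/15.

79/15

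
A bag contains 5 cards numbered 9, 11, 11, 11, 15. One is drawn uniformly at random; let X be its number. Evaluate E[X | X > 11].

P(X > 11) = 1/5.
Σ over the event: 15·1/5 = 3.
E[X | X > 11] = (3) / (1/5) = 15.

15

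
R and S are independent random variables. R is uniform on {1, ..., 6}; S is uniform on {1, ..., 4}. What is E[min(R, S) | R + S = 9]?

7/2

Outcomes with R + S = 9: (5,4), (6,3), each with probability 1/24.
E[min(R, S) | R + S = 9] = (4 + 3) / 2 = 7/2.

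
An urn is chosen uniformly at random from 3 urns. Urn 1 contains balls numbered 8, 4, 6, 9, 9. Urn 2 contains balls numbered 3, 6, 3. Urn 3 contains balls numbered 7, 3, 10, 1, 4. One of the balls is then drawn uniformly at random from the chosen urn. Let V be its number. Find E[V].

27/5

E[V | urn 1] = (8+4+6+9+9)/5 = 36/5.
E[V | urn 2] = (3+6+3)/3 = 4.
E[V | urn 3] = (7+3+10+1+4)/5 = 5.
By the law of total expectation,
E[V] = (1/3)·(36/5) + (1/3)·(4) + (1/3)·(5) = 27/5.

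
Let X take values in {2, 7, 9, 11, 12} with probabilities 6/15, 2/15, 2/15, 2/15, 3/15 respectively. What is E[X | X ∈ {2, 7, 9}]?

P(X ∈ {2, 7, 9}) = 2/3.
Σ over the event: 2·2/5 + 7·2/15 + 9·2/15 = 44/15.
E[X | X ∈ {2, 7, 9}] = (44/15) / (2/3) = 22/5.

22/5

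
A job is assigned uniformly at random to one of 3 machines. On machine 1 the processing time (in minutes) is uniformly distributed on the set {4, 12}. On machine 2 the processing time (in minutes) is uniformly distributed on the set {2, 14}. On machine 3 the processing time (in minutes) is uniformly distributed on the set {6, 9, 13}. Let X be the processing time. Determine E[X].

76/9

E[X | machine 1] = (4+12)/2 = 8.
E[X | machine 2] = (2+14)/2 = 8.
E[X | machine 3] = (6+9+13)/3 = 28/3.
E[X] = (1/3)·(8) + (1/3)·(8) + (1/3)·(28/3) = 76/9.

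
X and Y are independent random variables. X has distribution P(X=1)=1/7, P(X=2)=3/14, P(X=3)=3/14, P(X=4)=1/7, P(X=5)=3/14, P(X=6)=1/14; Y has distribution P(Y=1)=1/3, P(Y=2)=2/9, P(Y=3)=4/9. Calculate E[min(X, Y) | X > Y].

24/13

P(X > Y) = 13/21.
Summing min(X,Y)·P(x,y) over outcomes with X > Y gives 8/7.
E[min(X, Y) | X > Y] = (8/7) / (13/21) = 24/13.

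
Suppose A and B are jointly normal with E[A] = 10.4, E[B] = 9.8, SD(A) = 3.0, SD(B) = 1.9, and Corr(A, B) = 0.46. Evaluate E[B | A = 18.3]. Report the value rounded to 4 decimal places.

E[B | A=x] = μ_B + ρ(σ_B/σ_A)(x − μ_A) for jointly normal variables.
E[B | A=18.3] = 9.8 + (0.46)·(1.9/3.0)·(18.3 − (10.4)) = 9.8 + (0.29133)·(7.9) = 12.1015.

12.1015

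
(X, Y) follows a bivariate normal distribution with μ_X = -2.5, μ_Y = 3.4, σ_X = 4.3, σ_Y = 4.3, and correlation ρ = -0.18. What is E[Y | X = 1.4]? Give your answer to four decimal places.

2.6980

For a bivariate normal, E[Y | X=x] = μ_Y + ρ·(σ_Y/σ_X)·(x − μ_X).
E[Y | X=1.4] = 3.4 + (-0.18)·(4.3/4.3)·(1.4 − (-2.5)) = 3.4 + (-0.18)·(3.9) = 2.6980.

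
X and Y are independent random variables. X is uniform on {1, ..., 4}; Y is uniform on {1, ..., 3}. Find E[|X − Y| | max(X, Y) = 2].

2/3

Outcomes with max(X, Y) = 2: (1,2), (2,1), (2,2), each with probability 1/12.
E[|X − Y| | max(X, Y) = 2] = (1 + 1 + 0) / 3 = 2/3.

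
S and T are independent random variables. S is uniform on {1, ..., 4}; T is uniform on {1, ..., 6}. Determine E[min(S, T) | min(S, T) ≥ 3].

Outcomes with min(S, T) ≥ 3: (3,3), (3,4), (3,5), (3,6), (4,3), (4,4), (4,5), (4,6), each with probability 1/24.
E[min(S, T) | min(S, T) ≥ 3] = (3 + 3 + 3 + 3 + 3 + 4 + 4 + 4) / 8 = 27/8.

27/8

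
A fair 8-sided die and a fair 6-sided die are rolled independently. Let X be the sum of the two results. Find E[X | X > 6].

P(X > 6) = 11/16.
Σ over the event: 7·1/8 + 8·1/8 + 9·1/8 + 10·5/48 + 11·1/12 + 12·1/16 + 13·1/24 + 14·1/48 = 157/24.
E[X | X > 6] = (157/24) / (11/16) = 314/33.

314/33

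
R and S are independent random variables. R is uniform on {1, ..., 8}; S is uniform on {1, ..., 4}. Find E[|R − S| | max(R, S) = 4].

Outcomes with max(R, S) = 4: (1,4), (2,4), (3,4), (4,1), (4,2), (4,3), (4,4), each with probability 1/32.
E[|R − S| | max(R, S) = 4] = (3 + 2 + 1 + 3 + 2 + 1 + 0) / 7 = 12/7.

12/7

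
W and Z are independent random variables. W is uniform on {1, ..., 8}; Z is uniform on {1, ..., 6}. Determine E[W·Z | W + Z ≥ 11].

69/2

P(W + Z ≥ 11) = 5/24.
Summing WZ·P(x,y) over outcomes with W + Z ≥ 11 gives 115/16.
E[W·Z | W + Z ≥ 11] = (115/16) / (5/24) = 69/2.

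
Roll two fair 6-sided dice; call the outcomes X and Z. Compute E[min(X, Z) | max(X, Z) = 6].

36/11

P(max(X, Z) = 6) = 11/36.
Summing min(X,Z)·P(x,y) over outcomes with max(X, Z) = 6 gives 1.
E[min(X, Z) | max(X, Z) = 6] = (1) / (11/36) = 36/11.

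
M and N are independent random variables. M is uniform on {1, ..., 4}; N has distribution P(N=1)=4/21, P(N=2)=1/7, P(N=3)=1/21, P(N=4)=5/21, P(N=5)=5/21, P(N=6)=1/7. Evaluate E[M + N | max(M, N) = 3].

23/5

P(max(M, N) = 3) = 5/42.
Summing (M+N)·P(x,y) over outcomes with max(M, N) = 3 gives 23/42.
E[M + N | max(M, N) = 3] = (23/42) / (5/42) = 23/5.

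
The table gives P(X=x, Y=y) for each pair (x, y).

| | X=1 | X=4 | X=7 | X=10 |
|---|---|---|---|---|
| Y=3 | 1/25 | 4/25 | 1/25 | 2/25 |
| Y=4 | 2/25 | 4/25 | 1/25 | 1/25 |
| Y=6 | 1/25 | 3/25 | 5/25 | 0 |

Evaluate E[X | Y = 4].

35/8

P(Y = 4) = 8/25.
Summing X·P(X=x,Y=y) over the conditioning event gives 7/5.
E[X | Y = 4] = (7/5) / (8/25) = 35/8.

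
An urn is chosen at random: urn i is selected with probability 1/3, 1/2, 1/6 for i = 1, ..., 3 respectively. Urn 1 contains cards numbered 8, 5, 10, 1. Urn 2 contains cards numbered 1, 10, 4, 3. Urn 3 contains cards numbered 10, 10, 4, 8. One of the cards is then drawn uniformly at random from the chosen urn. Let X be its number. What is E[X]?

E[X | urn 1] = (8+5+10+1)/4 = 6.
E[X | urn 2] = (1+10+4+3)/4 = 9/2.
E[X | urn 3] = (10+10+4+8)/4 = 8.
E[X] = (1/3)·(6) + (1/2)·(9/2) + (1/6)·(8) = 67/12.

67/12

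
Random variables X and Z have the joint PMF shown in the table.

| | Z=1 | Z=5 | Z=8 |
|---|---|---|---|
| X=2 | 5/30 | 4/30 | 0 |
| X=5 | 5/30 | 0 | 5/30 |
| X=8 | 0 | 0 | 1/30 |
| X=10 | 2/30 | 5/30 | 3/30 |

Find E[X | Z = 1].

P(Z = 1) = 2/5.
Σ X·P over the event = 2·(5/30) + 5·(5/30) + 10·(2/30) = 11/6.
E[X | Z = 1] = (11/6) / (2/5) = 55/12.

55/12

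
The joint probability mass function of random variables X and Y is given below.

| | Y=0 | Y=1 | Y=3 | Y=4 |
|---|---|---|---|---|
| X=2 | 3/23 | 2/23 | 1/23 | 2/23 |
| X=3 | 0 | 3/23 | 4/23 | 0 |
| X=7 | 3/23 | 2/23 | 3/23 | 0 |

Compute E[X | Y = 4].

P(Y = 4) = 2/23.
Σ X·P over the event = 2·(2/23) = 4/23.
E[X | Y = 4] = (4/23) / (2/23) = 2.

2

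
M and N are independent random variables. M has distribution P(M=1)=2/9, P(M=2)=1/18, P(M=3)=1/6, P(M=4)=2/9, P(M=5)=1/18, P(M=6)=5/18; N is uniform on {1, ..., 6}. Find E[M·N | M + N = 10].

P(M + N = 10) = 5/54.
Summing MN·P(x,y) over outcomes with M + N = 10 gives 241/108.
E[M·N | M + N = 10] = (241/108) / (5/54) = 241/10.

241/10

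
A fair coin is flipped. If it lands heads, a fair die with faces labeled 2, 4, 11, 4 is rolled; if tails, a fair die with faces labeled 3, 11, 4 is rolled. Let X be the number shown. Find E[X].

45/8

E[X | heads] = (2+4+11+4)/4 = 21/4.
E[X | tails] = (3+11+4)/3 = 6.
By the law of total expectation,
E[X] = (1/2)·(21/4) + (1/2)·(6) = 45/8.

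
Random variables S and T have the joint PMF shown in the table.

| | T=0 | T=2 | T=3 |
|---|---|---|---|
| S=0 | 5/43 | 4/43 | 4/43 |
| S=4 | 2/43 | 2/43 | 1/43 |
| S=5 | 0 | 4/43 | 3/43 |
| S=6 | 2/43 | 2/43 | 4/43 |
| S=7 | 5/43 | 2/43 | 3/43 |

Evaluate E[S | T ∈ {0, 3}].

P(T ∈ {0, 3}) = 29/43.
Summing S·P(S=x,T=y) over the conditioning event gives 119/43.
E[S | T ∈ {0, 3}] = (119/43) / (29/43) = 119/29.

119/29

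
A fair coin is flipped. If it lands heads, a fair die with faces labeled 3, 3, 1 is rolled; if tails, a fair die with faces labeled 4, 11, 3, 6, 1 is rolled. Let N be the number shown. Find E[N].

E[N | heads] = (3+3+1)/3 = 7/3.
E[N | tails] = (4+11+3+6+1)/5 = 5.
E[N] = (1/2)·(7/3) + (1/2)·(5) = 11/3.

11/3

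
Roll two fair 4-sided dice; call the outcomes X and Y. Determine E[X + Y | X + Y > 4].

Outcomes with X + Y > 4: (1,4), (2,3), (2,4), (3,2), (3,3), (3,4), (4,1), (4,2), (4,3), (4,4), each with probability 1/16.
E[X + Y | X + Y > 4] = (5 + 5 + 6 + 5 + 6 + 7 + 5 + 6 + 7 + 8) / 10 = 6.

6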